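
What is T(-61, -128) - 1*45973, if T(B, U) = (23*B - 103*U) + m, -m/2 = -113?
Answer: -33966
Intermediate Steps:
m = 226 (m = -2*(-113) = 226)
T(B, U) = 226 - 103*U + 23*B (T(B, U) = (23*B - 103*U) + 226 = (-103*U + 23*B) + 226 = 226 - 103*U + 23*B)
T(-61, -128) - 1*45973 = (226 - 103*(-128) + 23*(-61)) - 1*45973 = (226 + 13184 - 1403) - 45973 = 12007 - 45973 = -33966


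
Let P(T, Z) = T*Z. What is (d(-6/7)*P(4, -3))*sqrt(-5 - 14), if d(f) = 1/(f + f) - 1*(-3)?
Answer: -29*I*sqrt(19) ≈ -126.41*I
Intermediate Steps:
d(f) = 3 + 1/(2*f) (d(f) = 1/(2*f) + 3 = 3 + 1/(2*f))
(d(-6/7)*P(4, -3))*sqrt(-5 - 14) = ((3 + 1/(2*((-6/7))))*(4*(-3)))*sqrt(-5 - 14) = ((3 + 1/(2*((-6*1/7))))*(-12))*sqrt(-19) = ((3 + 1/(2*(-6/7)))*(-12))*(I*sqrt(19)) = ((3 + (1/2)*(-7/6))*(-12))*(I*sqrt(19)) = ((3 - 7/12)*(-12))*(I*sqrt(19)) = ((29/12)*(-12))*(I*sqrt(19)) = -29*I*sqrt(19)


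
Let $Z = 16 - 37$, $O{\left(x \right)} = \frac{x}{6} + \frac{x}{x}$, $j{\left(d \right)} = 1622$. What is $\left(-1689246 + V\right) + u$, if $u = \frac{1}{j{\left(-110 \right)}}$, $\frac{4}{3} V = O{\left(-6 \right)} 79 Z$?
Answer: $- \frac{2739957011}{1622} \approx -1.6892 \cdot 10^{6}$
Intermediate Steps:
$O{\left(x \right)} = 1 + \frac{x}{6}$ ($O{\left(x \right)} = x \frac{1}{6} + 1 = \frac{x}{6} + 1 = 1 + \frac{x}{6}$)
$Z = -21$
$V = 0$ ($V = \frac{3 \left(1 + \frac{1}{6} \left(-6\right)\right) 79 \left(-21\right)}{4} = \frac{3 \left(1 - 1\right) 79 \left(-21\right)}{4} = \frac{3 \cdot 0 \cdot 79 \left(-21\right)}{4} = \frac{3 \cdot 0 \left(-21\right)}{4} = \frac{3}{4} \cdot 0 = 0$)
$u = \frac{1}{1622} \approx 0.00061652$
$\left(-1689246 + V\right) + u = \left(-1689246 + 0\right) + \frac{1}{1622} = -1689246 + \frac{1}{1622} = - \frac{2739957011}{1622}$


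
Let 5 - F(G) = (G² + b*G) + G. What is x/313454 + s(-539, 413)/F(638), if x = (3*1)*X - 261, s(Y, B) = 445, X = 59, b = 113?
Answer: -89893897/75193069517 ≈ -0.0011955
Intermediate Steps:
F(G) = 5 - G² - 114*G (F(G) = 5 - ((G² + 113*G) + G) = 5 - (G² + 114*G) = 5 + (-G² - 114*G) = 5 - G² - 114*G)
x = -84 (x = (3*1)*59 - 261 = 3*59 - 261 = 177 - 261 = -84)
x/313454 + s(-539, 413)/F(638) = -84/313454 + 445/(5 - 1*638² - 114*638) = -84*1/313454 + 445/(5 - 1*407044 - 72732) = -42/156727 + 445/(5 - 407044 - 72732) = -42/156727 + 445/(-479771) = -42/156727 + 445*(-1/479771) = -42/156727 - 445/479771 = -89893897/75193069517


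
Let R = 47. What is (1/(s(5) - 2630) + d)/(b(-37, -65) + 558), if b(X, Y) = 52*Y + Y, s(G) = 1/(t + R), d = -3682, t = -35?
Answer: 116200250/91110833 ≈ 1.2754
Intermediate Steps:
s(G) = 1/12 (s(G) = 1/(-35 + 47) = 1/12)
b(X, Y) = 53*Y
(1/(s(5) - 2630) + d)/(b(-37, -65) + 558) = (1/(1/12 - 2630) - 3682)/(53*(-65) + 558) = (1/(-31559/12) - 3682)/(-3445 + 558) = (-12/31559 - 3682)/(-2887) = -116200250/31559*(-1/2887) = 116200250/91110833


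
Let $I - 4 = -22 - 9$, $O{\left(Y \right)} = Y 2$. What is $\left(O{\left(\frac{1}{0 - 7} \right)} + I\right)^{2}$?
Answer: $\frac{36481}{49} \approx 744.51$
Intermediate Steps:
$O{\left(Y \right)} = 2 Y$
$I = -27$ ($I = 4 - 31 = -27$)
$\left(O{\left(\frac{1}{0 - 7} \right)} + I\right)^{2} = \left(\frac{2}{0 - 7} - 27\right)^{2} = \left(\frac{2}{-7} - 27\right)^{2} = \left(2 \left(- \frac{1}{7}\right) - 27\right)^{2} = \left(- \frac{2}{7} - 27\right)^{2} = \left(- \frac{191}{7}\right)^{2} = \frac{36481}{49}$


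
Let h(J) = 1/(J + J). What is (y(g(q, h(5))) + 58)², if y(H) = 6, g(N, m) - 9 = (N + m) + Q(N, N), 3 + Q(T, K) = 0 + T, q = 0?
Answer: 4096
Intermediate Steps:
Q(T, K) = -3 + T (Q(T, K) = -3 + (0 + T) = -3 + T)
h(J) = 1/(2*J)
g(N, m) = 6 + m + 2*N (g(N, m) = 9 + ((N + m) + (-3 + N)) = 9 + (-3 + m + 2*N) = 6 + m + 2*N)
(y(g(q, h(5))) + 58)² = (6 + 58)² = 64² = 4096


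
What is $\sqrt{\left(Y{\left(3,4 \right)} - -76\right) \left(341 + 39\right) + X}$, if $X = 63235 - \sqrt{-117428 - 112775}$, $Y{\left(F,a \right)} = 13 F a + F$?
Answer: $\sqrt{152535 - i \sqrt{230203}} \approx 390.56 - 0.6143 i$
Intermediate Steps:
$Y{\left(F,a \right)} = F + 13 F a$ ($Y{\left(F,a \right)} = 13 F a + F = F + 13 F a$)
$X = 63235 - i \sqrt{230203}$ ($X = 63235 - \sqrt{-230203} = 63235 - i \sqrt{230203} \approx 63235.0 - 479.79 i$)
$\sqrt{\left(Y{\left(3,4 \right)} - -76\right) \left(341 + 39\right) + X} = \sqrt{\left(3 \left(1 + 13 \cdot 4\right) - -76\right) \left(341 + 39\right) + \left(63235 - i \sqrt{230203}\right)} = \sqrt{\left(3 \left(1 + 52\right) + 76\right) 380 + \left(63235 - i \sqrt{230203}\right)} = \sqrt{\left(3 \cdot 53 + 76\right) 380 + \left(63235 - i \sqrt{230203}\right)} = \sqrt{\left(159 + 76\right) 380 + \left(63235 - i \sqrt{230203}\right)} = \sqrt{235 \cdot 380 + \left(63235 - i \sqrt{230203}\right)} = \sqrt{89300 + \left(63235 - i \sqrt{230203}\right)} = \sqrt{152535 - i \sqrt{230203}}$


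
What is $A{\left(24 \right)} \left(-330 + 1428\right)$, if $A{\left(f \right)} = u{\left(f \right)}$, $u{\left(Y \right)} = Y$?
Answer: $26352$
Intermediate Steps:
$A{\left(f \right)} = f$
$A{\left(24 \right)} \left(-330 + 1428\right) = 24 \left(-330 + 1428\right) = 24 \cdot 1098 = 26352$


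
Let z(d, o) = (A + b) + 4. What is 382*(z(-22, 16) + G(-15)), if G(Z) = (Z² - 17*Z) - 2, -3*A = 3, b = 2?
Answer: 184506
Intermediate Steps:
A = -1 (A = -⅓*3 = -1)
G(Z) = -2 + Z² - 17*Z
z(d, o) = 5 (z(d, o) = (-1 + 2) + 4 = 1 + 4 = 5)
382*(z(-22, 16) + G(-15)) = 382*(5 + (-2 + (-15)² - 17*(-15))) = 382*(5 + (-2 + 225 + 255)) = 382*(5 + 478) = 382*483 = 184506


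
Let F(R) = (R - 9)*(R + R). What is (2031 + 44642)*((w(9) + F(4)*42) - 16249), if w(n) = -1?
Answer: -836846890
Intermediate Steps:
F(R) = 2*R*(-9 + R) (F(R) = (-9 + R)*(2*R) = 2*R*(-9 + R))
(2031 + 44642)*((w(9) + F(4)*42) - 16249) = (2031 + 44642)*((-1 + (2*4*(-9 + 4))*42) - 16249) = 46673*((-1 + (2*4*(-5))*42) - 16249) = 46673*((-1 - 40*42) - 16249) = 46673*((-1 - 1680) - 16249) = 46673*(-1681 - 16249) = 46673*(-17930) = -836846890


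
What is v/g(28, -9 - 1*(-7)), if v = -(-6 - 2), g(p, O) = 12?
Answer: ⅔ ≈ 0.66667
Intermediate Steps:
v = 8 (v = -1*(-8) = 8)
v/g(28, -9 - 1*(-7)) = 8/12 = 8*(1/12) = ⅔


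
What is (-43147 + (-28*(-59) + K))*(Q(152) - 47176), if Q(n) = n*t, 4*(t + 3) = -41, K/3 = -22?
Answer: 2044385590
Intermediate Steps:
K = -66 (K = 3*(-22) = -66)
t = -53/4 (t = -3 + (¼)*(-41) = -3 - 41/4 = -53/4 ≈ -13.250)
Q(n) = -53*n/4 (Q(n) = n*(-53/4) = -53*n/4)
(-43147 + (-28*(-59) + K))*(Q(152) - 47176) = (-43147 + (-28*(-59) - 66))*(-53/4*152 - 47176) = (-43147 + (1652 - 66))*(-2014 - 47176) = (-43147 + 1586)*(-49190) = -41561*(-49190) = 2044385590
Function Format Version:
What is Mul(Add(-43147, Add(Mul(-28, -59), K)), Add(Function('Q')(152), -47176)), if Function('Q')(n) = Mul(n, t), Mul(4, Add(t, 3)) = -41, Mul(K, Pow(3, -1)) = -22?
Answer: 2044385590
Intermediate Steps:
K = -66 (K = Mul(3, -22) = -66)
t = Rational(-53, 4) (t = Add(-3, Mul(Rational(1, 4), -41)) = Add(-3, Rational(-41, 4)) = Rational(-53, 4) ≈ -13.250)
Function('Q')(n) = Mul(Rational(-53, 4), n) (Function('Q')(n) = Mul(n, Rational(-53, 4)) = Mul(Rational(-53, 4), n))
Mul(Add(-43147, Add(Mul(-28, -59), K)), Add(Function('Q')(152), -47176)) = Mul(Add(-43147, Add(Mul(-28, -59), -66)), Add(Mul(Rational(-53, 4), 152), -47176)) = Mul(Add(-43147, Add(1652, -66)), Add(-2014, -47176)) = Mul(Add(-43147, 1586), -49190) = Mul(-41561, -49190) = 2044385590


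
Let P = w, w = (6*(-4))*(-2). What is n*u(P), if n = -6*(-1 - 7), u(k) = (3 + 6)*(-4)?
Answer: -1728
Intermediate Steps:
w = 48 (w = -24*(-2) = 48)
P = 48
u(k) = -36 (u(k) = 9*(-4) = -36)
n = 48 (n = -6*(-8) = 48)
n*u(P) = 48*(-36) = -1728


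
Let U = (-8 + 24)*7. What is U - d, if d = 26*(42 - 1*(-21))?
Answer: -1526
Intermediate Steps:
U = 112 (U = 16*7 = 112)
d = 1638 (d = 26*(42 + 21) = 26*63 = 1638)
U - d = 112 - 1*1638 = 112 - 1638 = -1526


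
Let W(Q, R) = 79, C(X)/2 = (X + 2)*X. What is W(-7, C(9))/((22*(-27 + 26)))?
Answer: -79/22 ≈ -3.5909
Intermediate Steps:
C(X) = 2*X*(2 + X) (C(X) = 2*((X + 2)*X) = 2*((2 + X)*X) = 2*(X*(2 + X)) = 2*X*(2 + X))
W(-7, C(9))/((22*(-27 + 26))) = 79/((22*(-27 + 26))) = 79/((22*(-1))) = 79/(-22) = 79*(-1/22) = -79/22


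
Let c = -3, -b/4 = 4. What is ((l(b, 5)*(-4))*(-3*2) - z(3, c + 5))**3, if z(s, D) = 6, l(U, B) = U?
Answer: -59319000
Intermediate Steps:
b = -16 (b = -4*4 = -16)
((l(b, 5)*(-4))*(-3*2) - z(3, c + 5))**3 = ((-16*(-4))*(-3*2) - 1*6)**3 = (64*(-6) - 6)**3 = (-384 - 6)**3 = (-390)**3 = -59319000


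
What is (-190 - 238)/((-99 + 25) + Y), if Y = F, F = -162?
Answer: 107/59 ≈ 1.8136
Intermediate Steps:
Y = -162
(-190 - 238)/((-99 + 25) + Y) = (-190 - 238)/((-99 + 25) - 162) = -428/(-74 - 162) = -428/(-236) = -428*(-1/236) = 107/59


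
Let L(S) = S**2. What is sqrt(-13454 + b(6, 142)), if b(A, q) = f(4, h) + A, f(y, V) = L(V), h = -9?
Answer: I*sqrt(13367) ≈ 115.62*I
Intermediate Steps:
f(y, V) = V**2
b(A, q) = 81 + A (b(A, q) = (-9)**2 + A = 81 + A)
sqrt(-13454 + b(6, 142)) = sqrt(-13454 + (81 + 6)) = sqrt(-13454 + 87) = sqrt(-13367) = I*sqrt(13367)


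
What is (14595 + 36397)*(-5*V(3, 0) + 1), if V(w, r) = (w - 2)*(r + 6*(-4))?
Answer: 6170032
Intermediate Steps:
V(w, r) = (-24 + r)*(-2 + w) (V(w, r) = (-2 + w)*(r - 24) = (-2 + w)*(-24 + r) = (-24 + r)*(-2 + w))
(14595 + 36397)*(-5*V(3, 0) + 1) = (14595 + 36397)*(-5*(48 - 24*3 - 2*0 + 0*3) + 1) = 50992*(-5*(48 - 72 + 0 + 0) + 1) = 50992*(-5*(-24) + 1) = 50992*(120 + 1) = 50992*121 = 6170032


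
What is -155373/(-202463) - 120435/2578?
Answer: -23983079811/521949614 ≈ -45.949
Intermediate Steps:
-155373/(-202463) - 120435/2578 = -155373*(-1/202463) - 120435*1/2578 = 155373/202463 - 120435/2578 = -23983079811/521949614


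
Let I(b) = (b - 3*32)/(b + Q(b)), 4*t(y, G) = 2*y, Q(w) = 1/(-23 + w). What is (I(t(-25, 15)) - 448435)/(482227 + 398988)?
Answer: -797750458/1567681485 ≈ -0.50887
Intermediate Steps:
t(y, G) = y/2 (t(y, G) = (2*y)/4 = y/2)
I(b) = (-96 + b)/(b + 1/(-23 + b)) (I(b) = (b - 3*32)/(b + 1/(-23 + b)) = (b - 96)/(b + 1/(-23 + b)) = (-96 + b)/(b + 1/(-23 + b)))
(I(t(-25, 15)) - 448435)/(482227 + 398988) = ((-96 + (1/2)*(-25))*(-23 + (1/2)*(-25))/(1 + ((1/2)*(-25))*(-23 + (1/2)*(-25))) - 448435)/(482227 + 398988) = ((-96 - 25/2)*(-23 - 25/2)/(1 - 25*(-23 - 25/2)/2) - 448435)/881215 = (-217/2*(-71/2)/(1 - 25/2*(-71/2)) - 448435)*(1/881215) = (-217/2*(-71/2)/(1 + 1775/4) - 448435)*(1/881215) = (-217/2*(-71/2)/(1779/4) - 448435)*(1/881215) = ((4/1779)*(-217/2)*(-71/2) - 448435)*(1/881215) = (15407/1779 - 448435)*(1/881215) = -797750458/1779*1/881215 = -797750458/1567681485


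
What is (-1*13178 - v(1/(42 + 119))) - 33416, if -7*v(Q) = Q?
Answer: -52511437/1127 ≈ -46594.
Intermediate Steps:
v(Q) = -Q/7
(-1*13178 - v(1/(42 + 119))) - 33416 = (-1*13178 - (-1)/(7*(42 + 119))) - 33416 = (-13178 - (-1)/(7*161)) - 33416 = (-13178 - 1*(-1/1127)) - 33416 = (-13178 + 1/1127) - 33416 = -14851605/1127 - 33416 = -52511437/1127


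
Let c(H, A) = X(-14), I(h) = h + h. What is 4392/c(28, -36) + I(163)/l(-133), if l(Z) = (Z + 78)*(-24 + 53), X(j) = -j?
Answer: 3500338/11165 ≈ 313.51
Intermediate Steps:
l(Z) = 2262 + 29*Z (l(Z) = (78 + Z)*29 = 2262 + 29*Z)
I(h) = 2*h
c(H, A) = 14 (c(H, A) = -1*(-14) = 14)
4392/c(28, -36) + I(163)/l(-133) = 4392/14 + (2*163)/(2262 + 29*(-133)) = 4392*(1/14) + 326/(2262 - 3857) = 2196/7 + 326/(-1595) = 2196/7 + 326*(-1/1595) = 2196/7 - 326/1595 = 3500338/11165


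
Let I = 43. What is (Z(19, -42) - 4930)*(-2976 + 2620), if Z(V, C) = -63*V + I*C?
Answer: 2824148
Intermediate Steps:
Z(V, C) = -63*V + 43*C
(Z(19, -42) - 4930)*(-2976 + 2620) = ((-63*19 + 43*(-42)) - 4930)*(-2976 + 2620) = ((-1197 - 1806) - 4930)*(-356) = (-3003 - 4930)*(-356) = -7933*(-356) = 2824148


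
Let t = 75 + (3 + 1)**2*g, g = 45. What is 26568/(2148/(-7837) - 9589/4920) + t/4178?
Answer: -4279916862939525/358126265234 ≈ -11951.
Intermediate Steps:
t = 795 (t = 75 + (3 + 1)**2*45 = 75 + 4**2*45 = 75 + 16*45 = 75 + 720 = 795)
26568/(2148/(-7837) - 9589/4920) + t/4178 = 26568/(2148/(-7837) - 9589/4920) + 795/4178 = 26568/(2148*(-1/7837) - 9589*1/4920) + 795*(1/4178) = 26568/(-2148/7837 - 9589/4920) + 795/4178 = 26568/(-85717153/38558040) + 795/4178 = 26568*(-38558040/85717153) + 795/4178 = -1024410006720/85717153 + 795/4178 = -4279916862939525/358126265234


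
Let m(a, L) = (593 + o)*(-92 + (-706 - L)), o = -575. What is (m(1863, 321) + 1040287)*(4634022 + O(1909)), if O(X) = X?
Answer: 4729321829995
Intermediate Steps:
m(a, L) = -14364 - 18*L (m(a, L) = (593 - 575)*(-92 + (-706 - L)) = 18*(-798 - L) = -14364 - 18*L)
(m(1863, 321) + 1040287)*(4634022 + O(1909)) = ((-14364 - 18*321) + 1040287)*(4634022 + 1909) = ((-14364 - 5778) + 1040287)*4635931 = (-20142 + 1040287)*4635931 = 1020145*4635931 = 4729321829995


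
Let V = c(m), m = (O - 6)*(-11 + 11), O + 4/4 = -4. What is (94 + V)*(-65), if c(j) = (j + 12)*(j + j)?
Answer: -6110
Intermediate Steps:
O = -5 (O = -1 - 4 = -5)
m = 0 (m = (-5 - 6)*(-11 + 11) = -11*0 = 0)
c(j) = 2*j*(12 + j) (c(j) = (12 + j)*(2*j) = 2*j*(12 + j))
V = 0 (V = 2*0*(12 + 0) = 2*0*12 = 0)
(94 + V)*(-65) = (94 + 0)*(-65) = 94*(-65) = -6110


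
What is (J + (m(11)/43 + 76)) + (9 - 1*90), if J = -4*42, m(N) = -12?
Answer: -7451/43 ≈ -173.28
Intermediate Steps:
J = -168
(J + (m(11)/43 + 76)) + (9 - 1*90) = (-168 + (-12/43 + 76)) + (9 - 1*90) = (-168 + (-12*1/43 + 76)) + (9 - 90) = (-168 + (-12/43 + 76)) - 81 = (-168 + 3256/43) - 81 = -3968/43 - 81 = -7451/43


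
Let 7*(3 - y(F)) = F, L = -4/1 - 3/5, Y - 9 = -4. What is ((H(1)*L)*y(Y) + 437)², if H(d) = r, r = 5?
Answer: 7241481/49 ≈ 1.4779e+5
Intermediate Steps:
Y = 5 (Y = 9 - 4 = 5)
L = -23/5 (L = -4*1 - 3*⅕ = -4 - ⅗ = -23/5 ≈ -4.6000)
y(F) = 3 - F/7
H(d) = 5
((H(1)*L)*y(Y) + 437)² = ((5*(-23/5))*(3 - ⅐*5) + 437)² = (-23*(3 - 5/7) + 437)² = (-23*16/7 + 437)² = (-368/7 + 437)² = (2691/7)² = 7241481/49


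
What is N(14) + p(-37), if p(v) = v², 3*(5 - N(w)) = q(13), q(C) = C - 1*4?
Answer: 1371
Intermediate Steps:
q(C) = -4 + C (q(C) = C - 4 = -4 + C)
N(w) = 2 (N(w) = 5 - (-4 + 13)/3 = 5 - ⅓*9 = 5 - 3 = 2)
N(14) + p(-37) = 2 + (-37)² = 2 + 1369 = 1371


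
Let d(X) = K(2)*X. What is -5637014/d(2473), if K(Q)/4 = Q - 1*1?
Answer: -2818507/4946 ≈ -569.86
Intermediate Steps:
K(Q) = -4 + 4*Q (K(Q) = 4*(Q - 1*1) = 4*(Q - 1) = 4*(-1 + Q) = -4 + 4*Q)
d(X) = 4*X (d(X) = (-4 + 4*2)*X = (-4 + 8)*X = 4*X)
-5637014/d(2473) = -5637014/(4*2473) = -5637014/9892 = -5637014*1/9892 = -2818507/4946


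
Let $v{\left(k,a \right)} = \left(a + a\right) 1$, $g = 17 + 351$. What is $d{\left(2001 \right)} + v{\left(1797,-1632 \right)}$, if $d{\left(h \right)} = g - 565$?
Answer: $-3461$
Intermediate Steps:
$g = 368$
$v{\left(k,a \right)} = 2 a$ ($v{\left(k,a \right)} = 2 a 1 = 2 a$)
$d{\left(h \right)} = -197$ ($d{\left(h \right)} = 368 - 565 = -197$)
$d{\left(2001 \right)} + v{\left(1797,-1632 \right)} = -197 + 2 \left(-1632\right) = -197 - 3264 = -3461$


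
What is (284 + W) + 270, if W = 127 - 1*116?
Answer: 565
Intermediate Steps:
W = 11 (W = 127 - 116 = 11)
(284 + W) + 270 = (284 + 11) + 270 = 295 + 270 = 565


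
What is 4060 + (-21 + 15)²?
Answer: 4096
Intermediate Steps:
4060 + (-21 + 15)² = 4060 + (-6)² = 4060 + 36 = 4096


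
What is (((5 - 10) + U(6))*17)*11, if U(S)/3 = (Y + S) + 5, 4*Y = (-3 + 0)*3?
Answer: 15895/4 ≈ 3973.8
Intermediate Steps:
Y = -9/4 (Y = ((-3 + 0)*3)/4 = (-3*3)/4 = (¼)*(-9) = -9/4 ≈ -2.2500)
U(S) = 33/4 + 3*S (U(S) = 3*((-9/4 + S) + 5) = 3*(11/4 + S) = 33/4 + 3*S)
(((5 - 10) + U(6))*17)*11 = (((5 - 10) + (33/4 + 3*6))*17)*11 = ((-5 + (33/4 + 18))*17)*11 = ((-5 + 105/4)*17)*11 = ((85/4)*17)*11 = (1445/4)*11 = 15895/4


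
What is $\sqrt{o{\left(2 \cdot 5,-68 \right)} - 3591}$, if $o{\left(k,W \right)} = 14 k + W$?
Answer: $3 i \sqrt{391} \approx 59.321 i$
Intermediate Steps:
$o{\left(k,W \right)} = W + 14 k$
$\sqrt{o{\left(2 \cdot 5,-68 \right)} - 3591} = \sqrt{\left(-68 + 14 \cdot 2 \cdot 5\right) - 3591} = \sqrt{\left(-68 + 14 \cdot 10\right) - 3591} = \sqrt{\left(-68 + 140\right) - 3591} = \sqrt{72 - 3591} = \sqrt{-3519} = 3 i \sqrt{391}$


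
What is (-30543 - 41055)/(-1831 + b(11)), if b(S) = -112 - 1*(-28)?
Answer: 71598/1915 ≈ 37.388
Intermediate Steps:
b(S) = -84 (b(S) = -112 + 28 = -84)
(-30543 - 41055)/(-1831 + b(11)) = (-30543 - 41055)/(-1831 - 84) = -71598/(-1915) = -71598*(-1/1915) = 71598/1915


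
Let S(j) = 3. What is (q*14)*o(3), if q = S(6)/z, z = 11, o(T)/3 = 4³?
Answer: 8064/11 ≈ 733.09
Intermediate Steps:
o(T) = 192 (o(T) = 3*4³ = 3*64 = 192)
q = 3/11 ≈ 0.27273
(q*14)*o(3) = ((3/11)*14)*192 = (42/11)*192 = 8064/11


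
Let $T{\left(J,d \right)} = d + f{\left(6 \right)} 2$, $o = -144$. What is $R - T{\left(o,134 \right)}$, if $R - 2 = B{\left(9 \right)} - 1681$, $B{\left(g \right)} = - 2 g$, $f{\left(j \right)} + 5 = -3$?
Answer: $-1815$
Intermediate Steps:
$f{\left(j \right)} = -8$ ($f{\left(j \right)} = -5 - 3 = -8$)
$R = -1697$ ($R = 2 - 1699 = -1697$)
$T{\left(J,d \right)} = -16 + d$ ($T{\left(J,d \right)} = d - 16 = -16 + d$)
$R - T{\left(o,134 \right)} = -1697 - \left(-16 + 134\right) = -1697 - 118 = -1815$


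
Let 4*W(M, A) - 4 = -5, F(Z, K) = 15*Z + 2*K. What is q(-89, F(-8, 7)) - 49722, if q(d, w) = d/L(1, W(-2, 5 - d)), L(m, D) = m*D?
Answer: -49366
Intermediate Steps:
F(Z, K) = 2*K + 15*Z
W(M, A) = -¼ (W(M, A) = 1 + (¼)*(-5) = 1 - 5/4 = -¼)
L(m, D) = D*m
q(d, w) = -4*d (q(d, w) = d/((-¼*1)) = d/(-¼) = d*(-4) = -4*d)
q(-89, F(-8, 7)) - 49722 = -4*(-89) - 49722 = 356 - 49722 = -49366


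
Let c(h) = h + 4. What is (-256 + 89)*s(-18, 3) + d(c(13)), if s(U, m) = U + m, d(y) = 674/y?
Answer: 43259/17 ≈ 2544.6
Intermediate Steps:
c(h) = 4 + h
(-256 + 89)*s(-18, 3) + d(c(13)) = (-256 + 89)*(-18 + 3) + 674/(4 + 13) = -167*(-15) + 674/17 = 2505 + 674*(1/17) = 2505 + 674/17 = 43259/17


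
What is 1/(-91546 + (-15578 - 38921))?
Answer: -1/146045 ≈ -6.8472e-6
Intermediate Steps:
1/(-91546 + (-15578 - 38921)) = 1/(-91546 - 54499) = 1/(-146045) = -1/146045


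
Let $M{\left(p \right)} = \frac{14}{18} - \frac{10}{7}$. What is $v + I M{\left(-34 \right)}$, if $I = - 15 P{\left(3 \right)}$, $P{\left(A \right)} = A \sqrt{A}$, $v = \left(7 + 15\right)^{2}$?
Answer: $484 + \frac{205 \sqrt{3}}{7} \approx 534.72$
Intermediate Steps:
$v = 484$ ($v = 22^{2} = 484$)
$P{\left(A \right)} = A^{\frac{3}{2}}$
$I = - 45 \sqrt{3}$ ($I = - 15 \cdot 3^{\frac{3}{2}} = - 15 \cdot 3 \sqrt{3} = - 45 \sqrt{3} \approx -77.942$)
$M{\left(p \right)} = - \frac{41}{63}$ ($M{\left(p \right)} = 14 \cdot \frac{1}{18} - \frac{10}{7} = \frac{7}{9} - \frac{10}{7} = - \frac{41}{63}$)
$v + I M{\left(-34 \right)} = 484 + - 45 \sqrt{3} \left(- \frac{41}{63}\right) = 484 + \frac{205 \sqrt{3}}{7}$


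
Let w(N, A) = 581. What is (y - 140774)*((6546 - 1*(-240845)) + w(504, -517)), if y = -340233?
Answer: -119276267804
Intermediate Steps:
(y - 140774)*((6546 - 1*(-240845)) + w(504, -517)) = (-340233 - 140774)*((6546 - 1*(-240845)) + 581) = -481007*((6546 + 240845) + 581) = -481007*(247391 + 581) = -481007*247972 = -119276267804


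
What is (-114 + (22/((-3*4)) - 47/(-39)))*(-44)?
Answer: 196702/39 ≈ 5043.6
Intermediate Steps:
(-114 + (22/((-3*4)) - 47/(-39)))*(-44) = (-114 + (22/(-12) - 47*(-1/39)))*(-44) = (-114 + (22*(-1/12) + 47/39))*(-44) = (-114 + (-11/6 + 47/39))*(-44) = (-114 - 49/78)*(-44) = -8941/78*(-44) = 196702/39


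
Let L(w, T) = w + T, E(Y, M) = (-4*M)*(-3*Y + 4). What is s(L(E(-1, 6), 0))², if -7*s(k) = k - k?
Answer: 0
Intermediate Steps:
E(Y, M) = -4*M*(4 - 3*Y) (E(Y, M) = (-4*M)*(4 - 3*Y) = -4*M*(4 - 3*Y))
L(w, T) = T + w
s(k) = 0 (s(k) = -(k - k)/7 = -⅐*0 = 0)
s(L(E(-1, 6), 0))² = 0² = 0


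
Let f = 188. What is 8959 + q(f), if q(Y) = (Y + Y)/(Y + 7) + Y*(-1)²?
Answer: 1784041/195 ≈ 9148.9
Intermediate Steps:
q(Y) = Y + 2*Y/(7 + Y) (q(Y) = (2*Y)/(7 + Y) + Y*1 = 2*Y/(7 + Y) + Y = Y + 2*Y/(7 + Y))
8959 + q(f) = 8959 + 188*(9 + 188)/(7 + 188) = 8959 + 188*197/195 = 8959 + 188*(1/195)*197 = 8959 + 37036/195 = 1784041/195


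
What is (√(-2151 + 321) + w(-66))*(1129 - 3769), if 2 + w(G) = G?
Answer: 179520 - 2640*I*√1830 ≈ 1.7952e+5 - 1.1294e+5*I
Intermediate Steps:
w(G) = -2 + G
(√(-2151 + 321) + w(-66))*(1129 - 3769) = (√(-2151 + 321) + (-2 - 66))*(1129 - 3769) = (√(-1830) - 68)*(-2640) = (I*√1830 - 68)*(-2640) = (-68 + I*√1830)*(-2640) = 179520 - 2640*I*√1830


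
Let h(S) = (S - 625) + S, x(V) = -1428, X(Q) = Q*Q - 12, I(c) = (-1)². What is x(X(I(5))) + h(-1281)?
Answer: -4615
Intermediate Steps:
I(c) = 1
X(Q) = -12 + Q² (X(Q) = Q² - 12 = -12 + Q²)
h(S) = -625 + 2*S (h(S) = (-625 + S) + S = -625 + 2*S)
x(X(I(5))) + h(-1281) = -1428 + (-625 + 2*(-1281)) = -1428 + (-625 - 2562) = -1428 - 3187 = -4615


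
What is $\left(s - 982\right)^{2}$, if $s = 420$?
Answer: $315844$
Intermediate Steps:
$\left(s - 982\right)^{2} = \left(420 - 982\right)^{2} = \left(-562\right)^{2} = 315844$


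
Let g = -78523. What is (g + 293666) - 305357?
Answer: -90214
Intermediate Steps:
(g + 293666) - 305357 = (-78523 + 293666) - 305357 = 215143 - 305357 = -90214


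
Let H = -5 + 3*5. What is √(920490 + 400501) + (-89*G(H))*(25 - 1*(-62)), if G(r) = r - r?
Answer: 7*√26959 ≈ 1149.3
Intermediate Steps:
H = 10 (H = -5 + 15 = 10)
G(r) = 0
√(920490 + 400501) + (-89*G(H))*(25 - 1*(-62)) = √(920490 + 400501) + (-89*0)*(25 - 1*(-62)) = √1320991 + 0*(25 + 62) = 7*√26959 + 0*87 = 7*√26959 + 0 = 7*√26959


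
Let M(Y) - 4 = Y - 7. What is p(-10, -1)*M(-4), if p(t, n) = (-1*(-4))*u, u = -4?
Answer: 112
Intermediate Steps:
M(Y) = -3 + Y (M(Y) = 4 + (Y - 7) = 4 + (-7 + Y) = -3 + Y)
p(t, n) = -16 (p(t, n) = -1*(-4)*(-4) = 4*(-4) = -16)
p(-10, -1)*M(-4) = -16*(-3 - 4) = -16*(-7) = 112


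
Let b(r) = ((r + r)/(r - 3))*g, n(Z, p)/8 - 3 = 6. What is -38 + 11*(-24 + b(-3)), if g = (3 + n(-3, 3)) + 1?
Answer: 534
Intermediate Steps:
n(Z, p) = 72 (n(Z, p) = 24 + 8*6 = 24 + 48 = 72)
g = 76 (g = (3 + 72) + 1 = 75 + 1 = 76)
b(r) = 152*r/(-3 + r) (b(r) = ((r + r)/(r - 3))*76 = ((2*r)/(-3 + r))*76 = (2*r/(-3 + r))*76 = 152*r/(-3 + r))
-38 + 11*(-24 + b(-3)) = -38 + 11*(-24 + 152*(-3)/(-3 - 3)) = -38 + 11*(-24 + 152*(-3)/(-6)) = -38 + 11*(-24 + 152*(-3)*(-⅙)) = -38 + 11*(-24 + 76) = -38 + 11*52 = -38 + 572 = 534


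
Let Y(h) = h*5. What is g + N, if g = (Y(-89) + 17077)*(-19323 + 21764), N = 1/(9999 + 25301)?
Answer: 1433134533601/35300 ≈ 4.0599e+7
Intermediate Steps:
N = 1/35300 ≈ 2.8329e-5
Y(h) = 5*h
g = 40598712 (g = (5*(-89) + 17077)*(-19323 + 21764) = (-445 + 17077)*2441 = 16632*2441 = 40598712)
g + N = 40598712 + 1/35300 = 1433134533601/35300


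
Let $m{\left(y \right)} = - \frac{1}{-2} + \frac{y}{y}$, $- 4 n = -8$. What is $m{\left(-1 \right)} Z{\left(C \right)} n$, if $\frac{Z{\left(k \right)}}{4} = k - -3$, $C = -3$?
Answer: $0$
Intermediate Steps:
$n = 2$ ($n = \left(- \frac{1}{4}\right) \left(-8\right) = 2$)
$m{\left(y \right)} = \frac{3}{2}$ ($m{\left(y \right)} = \left(-1\right) \left(- \frac{1}{2}\right) + 1 = \frac{1}{2} + 1 = \frac{3}{2}$)
$Z{\left(k \right)} = 12 + 4 k$ ($Z{\left(k \right)} = 4 \left(k - -3\right) = 4 \left(k + 3\right) = 4 \left(3 + k\right) = 12 + 4 k$)
$m{\left(-1 \right)} Z{\left(C \right)} n = \frac{3 \left(12 + 4 \left(-3\right)\right)}{2} \cdot 2 = \frac{3 \left(12 - 12\right)}{2} \cdot 2 = \frac{3}{2} \cdot 0 \cdot 2 = 0 \cdot 2 = 0$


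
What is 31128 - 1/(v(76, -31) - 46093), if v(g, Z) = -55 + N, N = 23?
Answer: 1435779001/46125 ≈ 31128.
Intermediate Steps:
v(g, Z) = -32 (v(g, Z) = -55 + 23 = -32)
31128 - 1/(v(76, -31) - 46093) = 31128 - 1/(-32 - 46093) = 31128 - 1/(-46125) = 31128 - 1*(-1/46125) = 31128 + 1/46125 = 1435779001/46125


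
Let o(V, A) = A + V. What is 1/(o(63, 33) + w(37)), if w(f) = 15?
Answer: 1/111 ≈ 0.0090090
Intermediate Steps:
1/(o(63, 33) + w(37)) = 1/((33 + 63) + 15) = 1/(96 + 15) = 1/111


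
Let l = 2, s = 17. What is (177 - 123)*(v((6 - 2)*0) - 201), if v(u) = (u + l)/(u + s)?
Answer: -184410/17 ≈ -10848.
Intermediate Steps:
v(u) = (2 + u)/(17 + u) (v(u) = (u + 2)/(u + 17) = (2 + u)/(17 + u))
(177 - 123)*(v((6 - 2)*0) - 201) = (177 - 123)*((2 + (6 - 2)*0)/(17 + (6 - 2)*0) - 201) = 54*((2 + 4*0)/(17 + 4*0) - 201) = 54*((2 + 0)/(17 + 0) - 201) = 54*(2/17 - 201) = 54*(-3415/17) = -184410/17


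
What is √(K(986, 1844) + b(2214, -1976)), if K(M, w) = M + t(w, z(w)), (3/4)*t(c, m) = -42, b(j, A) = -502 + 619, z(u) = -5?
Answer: √1047 ≈ 32.357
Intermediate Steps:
b(j, A) = 117
t(c, m) = -56 (t(c, m) = (4/3)*(-42) = -56)
K(M, w) = -56 + M (K(M, w) = M - 56 = -56 + M)
√(K(986, 1844) + b(2214, -1976)) = √((-56 + 986) + 117) = √(930 + 117) = √1047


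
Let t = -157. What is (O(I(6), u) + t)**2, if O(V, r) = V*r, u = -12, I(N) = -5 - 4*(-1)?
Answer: 21025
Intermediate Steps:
I(N) = -1 (I(N) = -5 + 4 = -1)
(O(I(6), u) + t)**2 = (-1*(-12) - 157)**2 = (12 - 157)**2 = (-145)**2 = 21025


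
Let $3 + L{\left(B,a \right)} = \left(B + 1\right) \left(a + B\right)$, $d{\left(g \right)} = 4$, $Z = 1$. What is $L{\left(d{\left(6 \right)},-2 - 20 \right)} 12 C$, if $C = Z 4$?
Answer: $-4464$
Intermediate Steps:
$L{\left(B,a \right)} = -3 + \left(1 + B\right) \left(B + a\right)$ ($L{\left(B,a \right)} = -3 + \left(B + 1\right) \left(a + B\right) = -3 + \left(1 + B\right) \left(B + a\right)$)
$C = 4$ ($C = 1 \cdot 4 = 4$)
$L{\left(d{\left(6 \right)},-2 - 20 \right)} 12 C = \left(-3 + 4 - 22 + 4^{2} + 4 \left(-2 - 20\right)\right) 12 \cdot 4 = \left(-3 + 4 - 22 + 16 + 4 \left(-2 - 20\right)\right) 48 = \left(-3 + 4 - 22 + 16 + 4 \left(-22\right)\right) 48 = \left(-3 + 4 - 22 + 16 - 88\right) 48 = \left(-93\right) 48 = -4464$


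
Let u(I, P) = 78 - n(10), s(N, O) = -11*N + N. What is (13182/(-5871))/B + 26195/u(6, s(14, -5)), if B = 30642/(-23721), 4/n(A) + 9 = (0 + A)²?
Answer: 23947333335081/70900266506 ≈ 337.76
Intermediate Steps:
n(A) = 4/(-9 + A²) (n(A) = 4/(-9 + (0 + A)²) = 4/(-9 + A²))
s(N, O) = -10*N
B = -10214/7907 (B = 30642*(-1/23721) = -10214/7907 ≈ -1.2918)
u(I, P) = 7094/91 (u(I, P) = 78 - 4/(-9 + 10²) = 78 - 4/(-9 + 100) = 78 - 4/91 = 7094/91)
(13182/(-5871))/B + 26195/u(6, s(14, -5)) = (13182/(-5871))/(-10214/7907) + 26195/(7094/91) = (13182*(-1/5871))*(-7907/10214) + 26195*(91/7094) = -4394/1957*(-7907/10214) + 2383745/7094 = 17371679/9994399 + 2383745/7094 = 23947333335081/70900266506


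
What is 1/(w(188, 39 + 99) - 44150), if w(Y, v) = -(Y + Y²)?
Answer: -1/79682 ≈ -1.2550e-5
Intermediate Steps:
w(Y, v) = -Y - Y²
1/(w(188, 39 + 99) - 44150) = 1/(-1*188*(1 + 188) - 44150) = 1/(-1*188*189 - 44150) = 1/(-35532 - 44150) = 1/(-79682) = -1/79682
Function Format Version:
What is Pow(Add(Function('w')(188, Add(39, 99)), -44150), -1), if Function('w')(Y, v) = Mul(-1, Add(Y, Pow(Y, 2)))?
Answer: Rational(-1, 79682) ≈ -1.2550e-5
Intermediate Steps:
Function('w')(Y, v) = Add(Mul(-1, Y), Mul(-1, Pow(Y, 2)))
Pow(Add(Function('w')(188, Add(39, 99)), -44150), -1) = Pow(Add(Mul(-1, 188, Add(1, 188)), -44150), -1) = Pow(Add(Mul(-1, 188, 189), -44150), -1) = Pow(Add(-35532, -44150), -1) = Pow(-79682, -1) = Rational(-1, 79682)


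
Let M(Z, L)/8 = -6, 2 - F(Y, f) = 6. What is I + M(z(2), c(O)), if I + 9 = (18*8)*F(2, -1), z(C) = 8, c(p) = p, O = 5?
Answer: -633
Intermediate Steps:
F(Y, f) = -4 (F(Y, f) = 2 - 1*6 = 2 - 6 = -4)
M(Z, L) = -48 (M(Z, L) = 8*(-6) = -48)
I = -585 (I = -9 + (18*8)*(-4) = -9 + 144*(-4) = -9 - 576 = -585)
I + M(z(2), c(O)) = -585 - 48 = -633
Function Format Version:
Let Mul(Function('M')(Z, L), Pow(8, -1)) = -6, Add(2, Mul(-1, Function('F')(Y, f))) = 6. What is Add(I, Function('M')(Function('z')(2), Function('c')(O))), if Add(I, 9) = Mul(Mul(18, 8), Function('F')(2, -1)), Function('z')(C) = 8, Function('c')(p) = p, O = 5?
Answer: -633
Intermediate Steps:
Function('F')(Y, f) = -4 (Function('F')(Y, f) = Add(2, Mul(-1, 6)) = Add(2, -6) = -4)
Function('M')(Z, L) = -48 (Function('M')(Z, L) = Mul(8, -6) = -48)
I = -585 (I = Add(-9, Mul(Mul(18, 8), -4)) = Add(-9, Mul(144, -4)) = Add(-9, -576) = -585)
Add(I, Function('M')(Function('z')(2), Function('c')(O))) = Add(-585, -48) = -633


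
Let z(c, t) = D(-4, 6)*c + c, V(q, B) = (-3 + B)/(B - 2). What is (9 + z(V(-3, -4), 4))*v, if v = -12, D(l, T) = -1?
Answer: -108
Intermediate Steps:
V(q, B) = (-3 + B)/(-2 + B)
z(c, t) = 0 (z(c, t) = -c + c = 0)
(9 + z(V(-3, -4), 4))*v = (9 + 0)*(-12) = 9*(-12) = -108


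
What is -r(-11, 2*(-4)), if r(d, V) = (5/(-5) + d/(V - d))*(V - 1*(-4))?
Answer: -56/3 ≈ -18.667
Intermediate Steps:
r(d, V) = (-1 + d/(V - d))*(4 + V) (r(d, V) = (5*(-1/5) + d/(V - d))*(V + 4) = (-1 + d/(V - d))*(4 + V))
-r(-11, 2*(-4)) = -(-(2*(-4))**2 - 8*(-4) + 8*(-11) + 2*(2*(-4))*(-11))/(2*(-4) - 1*(-11)) = -(-1*(-8)**2 - 4*(-8) - 88 + 2*(-8)*(-11))/(-8 + 11) = -(-1*64 + 32 - 88 + 176)/3 = -(-64 + 32 - 88 + 176)/3 = -56/3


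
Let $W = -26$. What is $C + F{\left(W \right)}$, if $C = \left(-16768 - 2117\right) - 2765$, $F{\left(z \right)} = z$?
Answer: $-21676$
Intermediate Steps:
$C = -21650$ ($C = -18885 - 2765 = -21650$)
$C + F{\left(W \right)} = -21650 - 26 = -21676$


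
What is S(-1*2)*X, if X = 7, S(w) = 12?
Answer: 84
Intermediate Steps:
S(-1*2)*X = 12*7 = 84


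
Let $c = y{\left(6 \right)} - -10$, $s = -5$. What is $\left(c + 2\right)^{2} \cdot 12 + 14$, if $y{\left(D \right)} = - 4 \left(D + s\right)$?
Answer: $782$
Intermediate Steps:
$y{\left(D \right)} = 20 - 4 D$ ($y{\left(D \right)} = - 4 \left(D - 5\right) = - 4 \left(-5 + D\right) = 20 - 4 D$)
$c = 6$ ($c = \left(20 - 24\right) - -10 = \left(20 - 24\right) + 10 = -4 + 10 = 6$)
$\left(c + 2\right)^{2} \cdot 12 + 14 = \left(6 + 2\right)^{2} \cdot 12 + 14 = 8^{2} \cdot 12 + 14 = 64 \cdot 12 + 14 = 768 + 14 = 782$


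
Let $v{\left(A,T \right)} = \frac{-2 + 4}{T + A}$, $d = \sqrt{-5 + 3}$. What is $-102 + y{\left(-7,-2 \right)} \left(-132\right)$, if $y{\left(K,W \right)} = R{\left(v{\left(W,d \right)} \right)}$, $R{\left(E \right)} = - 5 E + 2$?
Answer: $-806 - 220 i \sqrt{2} \approx -806.0 - 311.13 i$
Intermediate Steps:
$d = i \sqrt{2}$ ($d = \sqrt{-2} = i \sqrt{2} \approx 1.4142 i$)
$v{\left(A,T \right)} = \frac{2}{A + T}$
$R{\left(E \right)} = 2 - 5 E$
$y{\left(K,W \right)} = 2 - \frac{10}{W + i \sqrt{2}}$ ($y{\left(K,W \right)} = 2 - 5 \frac{2}{W + i \sqrt{2}} = 2 - \frac{10}{W + i \sqrt{2}}$)
$-102 + y{\left(-7,-2 \right)} \left(-132\right) = -102 + \left(2 - \frac{10}{-2 + i \sqrt{2}}\right) \left(-132\right) = -102 - \left(264 - \frac{1320}{-2 + i \sqrt{2}}\right) = -366 + \frac{1320}{-2 + i \sqrt{2}}$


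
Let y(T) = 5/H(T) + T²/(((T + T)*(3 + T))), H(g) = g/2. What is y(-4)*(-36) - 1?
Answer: 17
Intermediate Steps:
H(g) = g/2 (H(g) = g*(½) = g/2)
y(T) = 10/T + T/(2*(3 + T)) (y(T) = 5/((T/2)) + T²/(((T + T)*(3 + T))) = 5*(2/T) + T²/(((2*T)*(3 + T))) = 10/T + T²/((2*T*(3 + T))) = 10/T + T²*(1/(2*T*(3 + T))) = 10/T + T/(2*(3 + T)))
y(-4)*(-36) - 1 = ((½)*(60 + (-4)² + 20*(-4))/(-4*(3 - 4)))*(-36) - 1 = ((½)*(-¼)*(60 + 16 - 80)/(-1))*(-36) - 1 = ((½)*(-¼)*(-1)*(-4))*(-36) - 1 = -½*(-36) - 1 = 18 - 1 = 17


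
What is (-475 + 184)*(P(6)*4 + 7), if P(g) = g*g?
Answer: -43941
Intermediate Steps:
P(g) = g²
(-475 + 184)*(P(6)*4 + 7) = (-475 + 184)*(6²*4 + 7) = -291*(36*4 + 7) = -291*(144 + 7) = -291*151 = -43941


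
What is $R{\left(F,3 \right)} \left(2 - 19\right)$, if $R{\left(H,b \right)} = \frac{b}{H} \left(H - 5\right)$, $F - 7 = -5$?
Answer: $\frac{153}{2} \approx 76.5$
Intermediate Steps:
$F = 2$ ($F = 7 - 5 = 2$)
$R{\left(H,b \right)} = \frac{b \left(-5 + H\right)}{H}$ ($R{\left(H,b \right)} = \frac{b}{H} \left(-5 + H\right) = \frac{b \left(-5 + H\right)}{H}$)
$R{\left(F,3 \right)} \left(2 - 19\right) = \frac{3 \left(-5 + 2\right)}{2} \left(2 - 19\right) = 3 \cdot \frac{1}{2} \left(-3\right) \left(-17\right) = \left(- \frac{9}{2}\right) \left(-17\right) = \frac{153}{2}$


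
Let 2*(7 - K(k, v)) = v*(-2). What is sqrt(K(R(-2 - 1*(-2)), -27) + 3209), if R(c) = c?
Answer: sqrt(3189) ≈ 56.471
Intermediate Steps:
K(k, v) = 7 + v (K(k, v) = 7 - v*(-2)/2 = 7 - (-1)*v = 7 + v)
sqrt(K(R(-2 - 1*(-2)), -27) + 3209) = sqrt((7 - 27) + 3209) = sqrt(-20 + 3209) = sqrt(3189)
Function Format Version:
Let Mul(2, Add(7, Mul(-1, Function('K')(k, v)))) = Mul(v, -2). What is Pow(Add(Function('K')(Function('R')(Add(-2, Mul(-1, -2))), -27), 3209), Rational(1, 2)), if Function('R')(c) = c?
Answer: Pow(3189, Rational(1, 2)) ≈ 56.471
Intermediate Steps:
Function('K')(k, v) = Add(7, v) (Function('K')(k, v) = Add(7, Mul(Rational(-1, 2), Mul(v, -2))) = Add(7, Mul(Rational(-1, 2), Mul(-2, v))) = Add(7, v))
Pow(Add(Function('K')(Function('R')(Add(-2, Mul(-1, -2))), -27), 3209), Rational(1, 2)) = Pow(Add(Add(7, -27), 3209), Rational(1, 2)) = Pow(Add(-20, 3209), Rational(1, 2)) = Pow(3189, Rational(1, 2))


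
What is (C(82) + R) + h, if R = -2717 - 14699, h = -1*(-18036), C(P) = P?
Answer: 702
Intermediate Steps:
h = 18036
R = -17416
(C(82) + R) + h = (82 - 17416) + 18036 = -17334 + 18036 = 702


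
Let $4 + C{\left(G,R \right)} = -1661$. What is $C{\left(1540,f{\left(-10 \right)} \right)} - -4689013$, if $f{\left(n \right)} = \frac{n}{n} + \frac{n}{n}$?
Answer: $4687348$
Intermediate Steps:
$f{\left(n \right)} = 2$ ($f{\left(n \right)} = 1 + 1 = 2$)
$C{\left(G,R \right)} = -1665$ ($C{\left(G,R \right)} = -4 - 1661 = -1665$)
$C{\left(1540,f{\left(-10 \right)} \right)} - -4689013 = -1665 - -4689013 = -1665 + 4689013 = 4687348$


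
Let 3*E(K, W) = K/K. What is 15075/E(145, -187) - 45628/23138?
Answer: 523185211/11569 ≈ 45223.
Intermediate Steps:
E(K, W) = ⅓ (E(K, W) = (K/K)/3 = (⅓)*1 = ⅓)
15075/E(145, -187) - 45628/23138 = 15075/(⅓) - 45628/23138 = 15075*3 - 45628*1/23138 = 45225 - 22814/11569 = 523185211/11569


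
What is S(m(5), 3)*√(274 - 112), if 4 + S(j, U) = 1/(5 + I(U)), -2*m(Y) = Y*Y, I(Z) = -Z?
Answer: -63*√2/2 ≈ -44.548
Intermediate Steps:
m(Y) = -Y²/2 (m(Y) = -Y*Y/2 = -Y²/2)
S(j, U) = -4 + 1/(5 - U)
S(m(5), 3)*√(274 - 112) = ((19 - 4*3)/(-5 + 3))*√(274 - 112) = ((19 - 12)/(-2))*√162 = (-½*7)*(9*√2) = -63*√2/2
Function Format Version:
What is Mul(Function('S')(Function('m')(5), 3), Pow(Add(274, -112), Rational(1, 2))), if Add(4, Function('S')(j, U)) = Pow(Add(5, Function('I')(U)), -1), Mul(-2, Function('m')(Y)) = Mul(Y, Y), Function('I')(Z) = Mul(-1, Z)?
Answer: Mul(Rational(-63, 2), Pow(2, Rational(1, 2))) ≈ -44.548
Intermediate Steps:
Function('m')(Y) = Mul(Rational(-1, 2), Pow(Y, 2)) (Function('m')(Y) = Mul(Rational(-1, 2), Mul(Y, Y)) = Mul(Rational(-1, 2), Pow(Y, 2)))
Function('S')(j, U) = Add(-4, Pow(Add(5, Mul(-1, U)), -1))
Mul(Function('S')(Function('m')(5), 3), Pow(Add(274, -112), Rational(1, 2))) = Mul(Mul(Pow(Add(-5, 3), -1), Add(19, Mul(-4, 3))), Pow(Add(274, -112), Rational(1, 2))) = Mul(Mul(Pow(-2, -1), Add(19, -12)), Pow(162, Rational(1, 2))) = Mul(Mul(Rational(-1, 2), 7), Mul(9, Pow(2, Rational(1, 2)))) = Mul(Rational(-7, 2), Mul(9, Pow(2, Rational(1, 2)))) = Mul(Rational(-63, 2), Pow(2, Rational(1, 2)))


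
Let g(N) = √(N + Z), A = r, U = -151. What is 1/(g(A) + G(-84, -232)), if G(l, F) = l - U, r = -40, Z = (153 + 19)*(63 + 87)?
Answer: -67/21271 + 4*√1610/21271 ≈ 0.0043956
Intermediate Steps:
Z = 25800 (Z = 172*150 = 25800)
G(l, F) = 151 + l (G(l, F) = l - 1*(-151) = l + 151 = 151 + l)
A = -40
g(N) = √(25800 + N) (g(N) = √(N + 25800) = √(25800 + N))
1/(g(A) + G(-84, -232)) = 1/(√(25800 - 40) + (151 - 84)) = 1/(√25760 + 67) = 1/(4*√1610 + 67) = 1/(67 + 4*√1610)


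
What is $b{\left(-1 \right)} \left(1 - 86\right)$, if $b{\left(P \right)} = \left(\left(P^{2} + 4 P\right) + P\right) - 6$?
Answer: $850$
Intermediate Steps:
$b{\left(P \right)} = -6 + P^{2} + 5 P$ ($b{\left(P \right)} = \left(P^{2} + 5 P\right) - 6 = -6 + P^{2} + 5 P$)
$b{\left(-1 \right)} \left(1 - 86\right) = \left(-6 + \left(-1\right)^{2} + 5 \left(-1\right)\right) \left(1 - 86\right) = \left(-6 + 1 - 5\right) \left(-85\right) = \left(-10\right) \left(-85\right) = 850$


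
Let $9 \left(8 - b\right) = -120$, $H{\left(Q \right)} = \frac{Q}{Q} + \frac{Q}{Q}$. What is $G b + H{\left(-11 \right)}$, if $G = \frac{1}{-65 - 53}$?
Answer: $\frac{322}{177} \approx 1.8192$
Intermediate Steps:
$H{\left(Q \right)} = 2$ ($H{\left(Q \right)} = 1 + 1 = 2$)
$b = \frac{64}{3}$ ($b = 8 - - \frac{40}{3} = 8 + \frac{40}{3} = \frac{64}{3} \approx 21.333$)
$G = - \frac{1}{118}$ ($G = \frac{1}{-118} = - \frac{1}{118} \approx -0.0084746$)
$G b + H{\left(-11 \right)} = \left(- \frac{1}{118}\right) \frac{64}{3} + 2 = - \frac{32}{177} + 2 = \frac{322}{177}$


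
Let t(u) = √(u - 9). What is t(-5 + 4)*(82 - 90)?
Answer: -8*I*√10 ≈ -25.298*I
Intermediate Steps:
t(u) = √(-9 + u)
t(-5 + 4)*(82 - 90) = √(-9 + (-5 + 4))*(82 - 90) = √(-9 - 1)*(-8) = √(-10)*(-8) = (I*√10)*(-8) = -8*I*√10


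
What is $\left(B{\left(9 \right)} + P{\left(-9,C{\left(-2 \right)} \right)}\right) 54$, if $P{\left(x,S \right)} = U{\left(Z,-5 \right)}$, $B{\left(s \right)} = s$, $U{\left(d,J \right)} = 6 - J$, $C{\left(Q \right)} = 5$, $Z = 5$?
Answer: $1080$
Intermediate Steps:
$P{\left(x,S \right)} = 11$ ($P{\left(x,S \right)} = 6 - -5 = 6 + 5 = 11$)
$\left(B{\left(9 \right)} + P{\left(-9,C{\left(-2 \right)} \right)}\right) 54 = \left(9 + 11\right) 54 = 20 \cdot 54 = 1080$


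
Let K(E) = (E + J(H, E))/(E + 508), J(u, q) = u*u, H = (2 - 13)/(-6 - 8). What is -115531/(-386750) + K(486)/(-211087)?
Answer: 26105241555679/87390229087000 ≈ 0.29872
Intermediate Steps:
H = 11/14 (H = -11/(-14) = -11*(-1/14) = 11/14 ≈ 0.78571)
J(u, q) = u²
K(E) = (121/196 + E)/(508 + E) (K(E) = (E + (11/14)²)/(E + 508) = (E + 121/196)/(508 + E) = (121/196 + E)/(508 + E))
-115531/(-386750) + K(486)/(-211087) = -115531/(-386750) + ((121/196 + 486)/(508 + 486))/(-211087) = -115531*(-1/386750) + ((95377/196)/994)*(-1/211087) = 8887/29750 + ((1/994)*(95377/196))*(-1/211087) = 8887/29750 + (95377/194824)*(-1/211087) = 8887/29750 - 95377/41124813688 = 26105241555679/87390229087000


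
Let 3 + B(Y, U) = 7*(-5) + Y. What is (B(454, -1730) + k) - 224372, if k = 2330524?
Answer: 2106568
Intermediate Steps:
B(Y, U) = -38 + Y (B(Y, U) = -3 + (7*(-5) + Y) = -3 + (-35 + Y) = -38 + Y)
(B(454, -1730) + k) - 224372 = ((-38 + 454) + 2330524) - 224372 = (416 + 2330524) - 224372 = 2330940 - 224372 = 2106568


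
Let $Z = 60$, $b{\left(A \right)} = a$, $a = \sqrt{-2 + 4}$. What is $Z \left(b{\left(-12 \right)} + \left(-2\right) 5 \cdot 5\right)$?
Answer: $-3000 + 60 \sqrt{2} \approx -2915.1$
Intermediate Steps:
$a = \sqrt{2} \approx 1.4142$
$b{\left(A \right)} = \sqrt{2}$
$Z \left(b{\left(-12 \right)} + \left(-2\right) 5 \cdot 5\right) = 60 \left(\sqrt{2} + \left(-2\right) 5 \cdot 5\right) = 60 \left(\sqrt{2} - 50\right) = 60 \left(-50 + \sqrt{2}\right) = -3000 + 60 \sqrt{2}$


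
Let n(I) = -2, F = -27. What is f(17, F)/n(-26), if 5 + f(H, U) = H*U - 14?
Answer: 239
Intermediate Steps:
f(H, U) = -19 + H*U (f(H, U) = -5 + (H*U - 14) = -5 + (-14 + H*U) = -19 + H*U)
f(17, F)/n(-26) = (-19 + 17*(-27))/(-2) = (-19 - 459)*(-½) = -478*(-½) = 239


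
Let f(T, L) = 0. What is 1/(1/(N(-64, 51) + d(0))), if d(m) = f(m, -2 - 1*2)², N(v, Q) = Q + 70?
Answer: 121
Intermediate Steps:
N(v, Q) = 70 + Q
d(m) = 0 (d(m) = 0² = 0)
1/(1/(N(-64, 51) + d(0))) = 1/(1/((70 + 51) + 0)) = 1/(1/(121 + 0)) = 1/(1/121) = 121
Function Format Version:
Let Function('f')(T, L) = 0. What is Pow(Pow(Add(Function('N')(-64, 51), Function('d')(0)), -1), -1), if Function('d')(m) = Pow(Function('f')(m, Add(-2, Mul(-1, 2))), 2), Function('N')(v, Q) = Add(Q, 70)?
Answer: 121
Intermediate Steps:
Function('N')(v, Q) = Add(70, Q)
Function('d')(m) = 0 (Function('d')(m) = Pow(0, 2) = 0)
Pow(Pow(Add(Function('N')(-64, 51), Function('d')(0)), -1), -1) = Pow(Pow(Add(Add(70, 51), 0), -1), -1) = Pow(Pow(Add(121, 0), -1), -1) = Pow(Pow(121, -1), -1) = Pow(Rational(1, 121), -1) = 121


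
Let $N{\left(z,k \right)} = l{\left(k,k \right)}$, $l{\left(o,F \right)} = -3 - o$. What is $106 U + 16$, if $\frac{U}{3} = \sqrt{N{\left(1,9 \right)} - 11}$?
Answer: $16 + 318 i \sqrt{23} \approx 16.0 + 1525.1 i$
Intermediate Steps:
$N{\left(z,k \right)} = -3 - k$
$U = 3 i \sqrt{23}$ ($U = 3 \sqrt{\left(-3 - 9\right) - 11} = 3 \sqrt{\left(-3 - 9\right) + \left(-21 + 10\right)} = 3 \sqrt{-12 - 11} = 3 \sqrt{-23} = 3 i \sqrt{23} \approx 14.387 i$)
$106 U + 16 = 106 \cdot 3 i \sqrt{23} + 16 = 318 i \sqrt{23} + 16 = 16 + 318 i \sqrt{23}$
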